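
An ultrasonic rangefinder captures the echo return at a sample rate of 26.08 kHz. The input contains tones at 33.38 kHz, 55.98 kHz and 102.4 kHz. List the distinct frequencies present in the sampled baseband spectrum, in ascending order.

fs/2 = 13.04 kHz.
33.38 kHz mod fs = 7.3 kHz.
7.3 kHz ≤ fs/2 = 13.04 kHz, appears at 7.3 kHz.
55.98 kHz mod fs = 3.82 kHz.
3.82 kHz ≤ fs/2 = 13.04 kHz, appears at 3.82 kHz.
102.4 kHz mod fs = 24.16 kHz.
24.16 kHz > fs/2 = 13.04 kHz, folds to fs − 24.16 kHz = 1.92 kHz.
Distinct values: {1.92 kHz, 3.82 kHz, 7.3 kHz}.

1.92 kHz, 3.82 kHz, 7.3 kHz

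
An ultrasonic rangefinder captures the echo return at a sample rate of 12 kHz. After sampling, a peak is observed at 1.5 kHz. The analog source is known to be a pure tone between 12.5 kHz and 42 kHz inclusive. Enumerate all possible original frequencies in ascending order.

Frequencies that alias to 1.5 kHz are k·fs ± 1.5 kHz for integer k ≥ 0.
k=0: 1.5 kHz.
k=1: 10.5 kHz, 13.5 kHz.
k=2: 22.5 kHz, 25.5 kHz.
k=3: 34.5 kHz, 37.5 kHz.
k=4: 46.5 kHz, 49.5 kHz.
Within [12.5 kHz, 42 kHz]: 13.5 kHz, 22.5 kHz, 25.5 kHz, 34.5 kHz, 37.5 kHz.

13.5 kHz, 22.5 kHz, 25.5 kHz, 34.5 kHz, 37.5 kHz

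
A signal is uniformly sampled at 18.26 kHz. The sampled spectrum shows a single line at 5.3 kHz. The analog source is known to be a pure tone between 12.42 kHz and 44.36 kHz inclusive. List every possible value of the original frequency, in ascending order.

12.96 kHz, 23.56 kHz, 31.22 kHz, 41.82 kHz

Frequencies that alias to 5.3 kHz are k·fs ± 5.3 kHz for integer k ≥ 0.
k=0: 5.3 kHz.
k=1: 12.96 kHz, 23.56 kHz.
k=2: 31.22 kHz, 41.82 kHz.
k=3: 49.48 kHz, 60.08 kHz.
Within [12.42 kHz, 44.36 kHz]: 12.96 kHz, 23.56 kHz, 31.22 kHz, 41.82 kHz.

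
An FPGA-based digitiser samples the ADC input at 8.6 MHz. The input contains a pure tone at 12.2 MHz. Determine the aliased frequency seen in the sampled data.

12.2 MHz mod fs = 3.6 MHz.
3.6 MHz ≤ fs/2 = 4.3 MHz, appears at 3.6 MHz.

3.6 MHz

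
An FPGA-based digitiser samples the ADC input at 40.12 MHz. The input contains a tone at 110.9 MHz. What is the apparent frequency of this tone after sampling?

9.46 MHz

110.9 MHz mod fs = 30.66 MHz.
30.66 MHz > fs/2 = 20.06 MHz, folds to fs − 30.66 MHz = 9.46 MHz.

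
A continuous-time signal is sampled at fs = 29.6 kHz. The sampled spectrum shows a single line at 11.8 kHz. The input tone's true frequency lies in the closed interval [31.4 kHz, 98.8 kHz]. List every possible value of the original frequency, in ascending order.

Frequencies that alias to 11.8 kHz are k·fs ± 11.8 kHz for integer k ≥ 0.
k=0: 11.8 kHz.
k=1: 17.8 kHz, 41.4 kHz.
k=2: 47.4 kHz, 71 kHz.
k=3: 77 kHz, 100.6 kHz.
k=4: 106.6 kHz, 130.2 kHz.
Within [31.4 kHz, 98.8 kHz]: 41.4 kHz, 47.4 kHz, 71 kHz, 77 kHz.

41.4 kHz, 47.4 kHz, 71 kHz, 77 kHz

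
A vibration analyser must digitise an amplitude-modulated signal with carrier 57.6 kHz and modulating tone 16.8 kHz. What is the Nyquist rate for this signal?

148.8 kHz

AM sidebands sit at fc ± fm = 40.8 kHz and 74.4 kHz.
Highest-frequency component: 74.4 kHz.
Nyquist rate = 2 × 74.4 kHz = 148.8 kHz.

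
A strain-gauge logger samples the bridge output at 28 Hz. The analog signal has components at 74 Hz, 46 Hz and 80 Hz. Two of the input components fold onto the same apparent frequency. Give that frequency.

10 Hz

fs/2 = 14 Hz.
74 Hz mod fs = 18 Hz.
18 Hz > fs/2 = 14 Hz, folds to fs − 18 Hz = 10 Hz.
46 Hz mod fs = 18 Hz.
18 Hz > fs/2 = 14 Hz, folds to fs − 18 Hz = 10 Hz.
80 Hz mod fs = 24 Hz.
24 Hz > fs/2 = 14 Hz, folds to fs − 24 Hz = 4 Hz.
46 Hz and 74 Hz both map to 10 Hz.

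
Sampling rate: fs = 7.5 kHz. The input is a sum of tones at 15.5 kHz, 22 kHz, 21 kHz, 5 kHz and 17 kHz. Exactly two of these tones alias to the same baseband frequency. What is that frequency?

0.5 kHz

fs/2 = 3.75 kHz.
15.5 kHz mod fs = 0.5 kHz.
0.5 kHz ≤ fs/2 = 3.75 kHz, appears at 0.5 kHz.
22 kHz mod fs = 7 kHz.
7 kHz > fs/2 = 3.75 kHz, folds to fs − 7 kHz = 0.5 kHz.
21 kHz mod fs = 6 kHz.
6 kHz > fs/2 = 3.75 kHz, folds to fs − 6 kHz = 1.5 kHz.
5 kHz > fs/2 = 3.75 kHz, folds to fs − 5 kHz = 2.5 kHz.
17 kHz mod fs = 2 kHz.
2 kHz ≤ fs/2 = 3.75 kHz, appears at 2 kHz.
15.5 kHz and 22 kHz both map to 0.5 kHz.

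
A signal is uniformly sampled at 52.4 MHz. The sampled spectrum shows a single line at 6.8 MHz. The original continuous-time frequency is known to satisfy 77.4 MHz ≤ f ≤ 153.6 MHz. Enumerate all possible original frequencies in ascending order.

98 MHz, 111.6 MHz, 150.4 MHz

Frequencies that alias to 6.8 MHz are k·fs ± 6.8 MHz for integer k ≥ 0.
k=0: 6.8 MHz.
k=1: 45.6 MHz, 59.2 MHz.
k=2: 98 MHz, 111.6 MHz.
k=3: 150.4 MHz, 164 MHz.
k=4: 202.8 MHz, 216.4 MHz.
Within [77.4 MHz, 153.6 MHz]: 98 MHz, 111.6 MHz, 150.4 MHz.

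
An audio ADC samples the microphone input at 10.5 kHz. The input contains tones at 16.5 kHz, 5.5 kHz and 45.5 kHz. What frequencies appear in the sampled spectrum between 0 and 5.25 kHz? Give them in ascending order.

fs/2 = 5.25 kHz.
16.5 kHz mod fs = 6 kHz.
6 kHz > fs/2 = 5.25 kHz, folds to fs − 6 kHz = 4.5 kHz.
5.5 kHz > fs/2 = 5.25 kHz, folds to fs − 5.5 kHz = 5 kHz.
45.5 kHz mod fs = 3.5 kHz.
3.5 kHz ≤ fs/2 = 5.25 kHz, appears at 3.5 kHz.
Distinct values: {3.5 kHz, 4.5 kHz, 5 kHz}.

3.5 kHz, 4.5 kHz, 5 kHz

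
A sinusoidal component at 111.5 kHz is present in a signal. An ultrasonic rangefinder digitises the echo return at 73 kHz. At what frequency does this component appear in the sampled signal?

111.5 kHz mod fs = 38.5 kHz.
38.5 kHz > fs/2 = 36.5 kHz, folds to fs − 38.5 kHz = 34.5 kHz.

34.5 kHz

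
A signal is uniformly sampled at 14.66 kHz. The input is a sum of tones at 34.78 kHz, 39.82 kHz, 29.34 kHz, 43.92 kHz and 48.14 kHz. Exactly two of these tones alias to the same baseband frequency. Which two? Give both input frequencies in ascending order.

fs/2 = 7.33 kHz.
34.78 kHz mod fs = 5.46 kHz.
5.46 kHz ≤ fs/2 = 7.33 kHz, appears at 5.46 kHz.
39.82 kHz mod fs = 10.5 kHz.
10.5 kHz > fs/2 = 7.33 kHz, folds to fs − 10.5 kHz = 4.16 kHz.
29.34 kHz mod fs = 0.02 kHz.
0.02 kHz ≤ fs/2 = 7.33 kHz, appears at 0.02 kHz.
43.92 kHz mod fs = 14.6 kHz.
14.6 kHz > fs/2 = 7.33 kHz, folds to fs − 14.6 kHz = 0.06 kHz.
48.14 kHz mod fs = 4.16 kHz.
4.16 kHz ≤ fs/2 = 7.33 kHz, appears at 4.16 kHz.
39.82 kHz and 48.14 kHz both map to 4.16 kHz.

39.82 kHz, 48.14 kHz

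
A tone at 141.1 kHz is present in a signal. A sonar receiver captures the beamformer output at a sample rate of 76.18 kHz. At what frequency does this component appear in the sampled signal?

11.26 kHz

141.1 kHz mod fs = 64.92 kHz.
64.92 kHz > fs/2 = 38.09 kHz, folds to fs − 64.92 kHz = 11.26 kHz.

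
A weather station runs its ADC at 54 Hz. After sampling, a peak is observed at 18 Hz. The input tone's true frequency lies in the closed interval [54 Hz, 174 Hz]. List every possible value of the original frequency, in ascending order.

72 Hz, 90 Hz, 126 Hz, 144 Hz

Frequencies that alias to 18 Hz are k·fs ± 18 Hz for integer k ≥ 0.
k=0: 18 Hz.
k=1: 36 Hz, 72 Hz.
k=2: 90 Hz, 126 Hz.
k=3: 144 Hz, 180 Hz.
k=4: 198 Hz, 234 Hz.
Within [54 Hz, 174 Hz]: 72 Hz, 90 Hz, 126 Hz, 144 Hz.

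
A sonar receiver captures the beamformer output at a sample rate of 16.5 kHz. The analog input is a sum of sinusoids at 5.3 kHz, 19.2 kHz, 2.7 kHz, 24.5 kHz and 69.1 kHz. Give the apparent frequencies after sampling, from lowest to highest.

fs/2 = 8.25 kHz.
5.3 kHz ≤ fs/2 = 8.25 kHz, passes unchanged.
19.2 kHz mod fs = 2.7 kHz.
2.7 kHz ≤ fs/2 = 8.25 kHz, appears at 2.7 kHz.
2.7 kHz ≤ fs/2 = 8.25 kHz, passes unchanged.
24.5 kHz mod fs = 8 kHz.
8 kHz ≤ fs/2 = 8.25 kHz, appears at 8 kHz.
69.1 kHz mod fs = 3.1 kHz.
3.1 kHz ≤ fs/2 = 8.25 kHz, appears at 3.1 kHz.
Distinct values: {2.7 kHz, 3.1 kHz, 5.3 kHz, 8 kHz}.

2.7 kHz, 3.1 kHz, 5.3 kHz, 8 kHz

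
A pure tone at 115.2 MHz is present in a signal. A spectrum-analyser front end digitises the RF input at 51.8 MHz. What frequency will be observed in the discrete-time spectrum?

11.6 MHz

115.2 MHz mod fs = 11.6 MHz.
11.6 MHz ≤ fs/2 = 25.9 MHz, appears at 11.6 MHz.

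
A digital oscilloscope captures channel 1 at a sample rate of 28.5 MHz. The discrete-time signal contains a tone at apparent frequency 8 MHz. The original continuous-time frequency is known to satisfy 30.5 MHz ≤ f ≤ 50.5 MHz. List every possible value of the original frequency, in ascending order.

36.5 MHz, 49 MHz

Frequencies that alias to 8 MHz are k·fs ± 8 MHz for integer k ≥ 0.
k=0: 8 MHz.
k=1: 20.5 MHz, 36.5 MHz.
k=2: 49 MHz, 65 MHz.
k=3: 77.5 MHz, 93.5 MHz.
Within [30.5 MHz, 50.5 MHz]: 36.5 MHz, 49 MHz.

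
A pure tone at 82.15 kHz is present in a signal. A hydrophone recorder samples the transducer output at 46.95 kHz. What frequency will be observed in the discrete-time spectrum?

11.75 kHz

82.15 kHz mod fs = 35.2 kHz.
35.2 kHz > fs/2 = 23.475 kHz, folds to fs − 35.2 kHz = 11.75 kHz.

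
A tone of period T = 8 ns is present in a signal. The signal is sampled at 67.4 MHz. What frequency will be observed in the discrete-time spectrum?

T = 8 ns → f = 1/T = 125 MHz.
125 MHz mod fs = 57.6 MHz.
57.6 MHz > fs/2 = 33.7 MHz, folds to fs − 57.6 MHz = 9.8 MHz.

9.8 MHz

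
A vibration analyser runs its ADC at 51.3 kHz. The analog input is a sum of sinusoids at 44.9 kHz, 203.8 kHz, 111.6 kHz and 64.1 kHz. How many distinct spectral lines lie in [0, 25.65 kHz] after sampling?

fs/2 = 25.65 kHz.
44.9 kHz > fs/2 = 25.65 kHz, folds to fs − 44.9 kHz = 6.4 kHz.
203.8 kHz mod fs = 49.9 kHz.
49.9 kHz > fs/2 = 25.65 kHz, folds to fs − 49.9 kHz = 1.4 kHz.
111.6 kHz mod fs = 9 kHz.
9 kHz ≤ fs/2 = 25.65 kHz, appears at 9 kHz.
64.1 kHz mod fs = 12.8 kHz.
12.8 kHz ≤ fs/2 = 25.65 kHz, appears at 12.8 kHz.
Distinct values: {1.4 kHz, 6.4 kHz, 9 kHz, 12.8 kHz} → 4.

4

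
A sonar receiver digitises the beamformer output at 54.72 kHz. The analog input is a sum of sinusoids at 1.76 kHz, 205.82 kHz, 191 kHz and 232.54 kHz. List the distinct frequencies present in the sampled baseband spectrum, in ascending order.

fs/2 = 27.36 kHz.
1.76 kHz ≤ fs/2 = 27.36 kHz, passes unchanged.
205.82 kHz mod fs = 41.66 kHz.
41.66 kHz > fs/2 = 27.36 kHz, folds to fs − 41.66 kHz = 13.06 kHz.
191 kHz mod fs = 26.84 kHz.
26.84 kHz ≤ fs/2 = 27.36 kHz, appears at 26.84 kHz.
232.54 kHz mod fs = 13.66 kHz.
13.66 kHz ≤ fs/2 = 27.36 kHz, appears at 13.66 kHz.
Distinct values: {1.76 kHz, 13.06 kHz, 13.66 kHz, 26.84 kHz}.

1.76 kHz, 13.06 kHz, 13.66 kHz, 26.84 kHz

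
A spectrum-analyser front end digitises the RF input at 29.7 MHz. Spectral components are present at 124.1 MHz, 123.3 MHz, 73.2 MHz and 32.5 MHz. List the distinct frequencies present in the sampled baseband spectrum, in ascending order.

fs/2 = 14.85 MHz.
124.1 MHz mod fs = 5.3 MHz.
5.3 MHz ≤ fs/2 = 14.85 MHz, appears at 5.3 MHz.
123.3 MHz mod fs = 4.5 MHz.
4.5 MHz ≤ fs/2 = 14.85 MHz, appears at 4.5 MHz.
73.2 MHz mod fs = 13.8 MHz.
13.8 MHz ≤ fs/2 = 14.85 MHz, appears at 13.8 MHz.
32.5 MHz mod fs = 2.8 MHz.
2.8 MHz ≤ fs/2 = 14.85 MHz, appears at 2.8 MHz.
Distinct values: {2.8 MHz, 4.5 MHz, 5.3 MHz, 13.8 MHz}.

2.8 MHz, 4.5 MHz, 5.3 MHz, 13.8 MHz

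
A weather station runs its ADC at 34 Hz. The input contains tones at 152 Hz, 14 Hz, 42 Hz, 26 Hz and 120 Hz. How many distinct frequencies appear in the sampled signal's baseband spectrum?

fs/2 = 17 Hz.
152 Hz mod fs = 16 Hz.
16 Hz ≤ fs/2 = 17 Hz, appears at 16 Hz.
14 Hz ≤ fs/2 = 17 Hz, passes unchanged.
42 Hz mod fs = 8 Hz.
8 Hz ≤ fs/2 = 17 Hz, appears at 8 Hz.
26 Hz > fs/2 = 17 Hz, folds to fs − 26 Hz = 8 Hz.
120 Hz mod fs = 18 Hz.
18 Hz > fs/2 = 17 Hz, folds to fs − 18 Hz = 16 Hz.
Distinct values: {8 Hz, 14 Hz, 16 Hz} → 3.

3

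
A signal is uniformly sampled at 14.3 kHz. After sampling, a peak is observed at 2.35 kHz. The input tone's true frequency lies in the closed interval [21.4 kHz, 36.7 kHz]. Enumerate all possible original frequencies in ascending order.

26.25 kHz, 30.95 kHz

Frequencies that alias to 2.35 kHz are k·fs ± 2.35 kHz for integer k ≥ 0.
k=0: 2.35 kHz.
k=1: 11.95 kHz, 16.65 kHz.
k=2: 26.25 kHz, 30.95 kHz.
k=3: 40.55 kHz, 45.25 kHz.
Within [21.4 kHz, 36.7 kHz]: 26.25 kHz, 30.95 kHz.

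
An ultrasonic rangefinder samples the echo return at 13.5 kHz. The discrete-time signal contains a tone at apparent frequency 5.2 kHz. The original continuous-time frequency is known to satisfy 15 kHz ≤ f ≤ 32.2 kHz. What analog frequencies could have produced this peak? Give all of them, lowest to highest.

18.7 kHz, 21.8 kHz, 32.2 kHz

Frequencies that alias to 5.2 kHz are k·fs ± 5.2 kHz for integer k ≥ 0.
k=0: 5.2 kHz.
k=1: 8.3 kHz, 18.7 kHz.
k=2: 21.8 kHz, 32.2 kHz.
k=3: 35.3 kHz, 45.7 kHz.
Within [15 kHz, 32.2 kHz]: 18.7 kHz, 21.8 kHz, 32.2 kHz.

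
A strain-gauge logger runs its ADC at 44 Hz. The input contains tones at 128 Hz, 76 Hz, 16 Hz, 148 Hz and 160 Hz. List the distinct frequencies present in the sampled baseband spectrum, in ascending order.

4 Hz, 12 Hz, 16 Hz

fs/2 = 22 Hz.
128 Hz mod fs = 40 Hz.
40 Hz > fs/2 = 22 Hz, folds to fs − 40 Hz = 4 Hz.
76 Hz mod fs = 32 Hz.
32 Hz > fs/2 = 22 Hz, folds to fs − 32 Hz = 12 Hz.
16 Hz ≤ fs/2 = 22 Hz, passes unchanged.
148 Hz mod fs = 16 Hz.
16 Hz ≤ fs/2 = 22 Hz, appears at 16 Hz.
160 Hz mod fs = 28 Hz.
28 Hz > fs/2 = 22 Hz, folds to fs − 28 Hz = 16 Hz.
Distinct values: {4 Hz, 12 Hz, 16 Hz}.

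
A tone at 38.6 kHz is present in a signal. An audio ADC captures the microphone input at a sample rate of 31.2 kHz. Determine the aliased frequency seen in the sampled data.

7.4 kHz

38.6 kHz mod fs = 7.4 kHz.
7.4 kHz ≤ fs/2 = 15.6 kHz, appears at 7.4 kHz.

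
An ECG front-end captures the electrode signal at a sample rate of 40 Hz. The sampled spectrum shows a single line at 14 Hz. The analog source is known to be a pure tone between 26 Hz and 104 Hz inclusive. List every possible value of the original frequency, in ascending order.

26 Hz, 54 Hz, 66 Hz, 94 Hz

Frequencies that alias to 14 Hz are k·fs ± 14 Hz for integer k ≥ 0.
k=0: 14 Hz.
k=1: 26 Hz, 54 Hz.
k=2: 66 Hz, 94 Hz.
k=3: 106 Hz, 134 Hz.
Within [26 Hz, 104 Hz]: 26 Hz, 54 Hz, 66 Hz, 94 Hz.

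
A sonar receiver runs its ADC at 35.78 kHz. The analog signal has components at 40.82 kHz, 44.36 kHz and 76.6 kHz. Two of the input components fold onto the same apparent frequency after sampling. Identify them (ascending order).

40.82 kHz, 76.6 kHz

fs/2 = 17.89 kHz.
40.82 kHz mod fs = 5.04 kHz.
5.04 kHz ≤ fs/2 = 17.89 kHz, appears at 5.04 kHz.
44.36 kHz mod fs = 8.58 kHz.
8.58 kHz ≤ fs/2 = 17.89 kHz, appears at 8.58 kHz.
76.6 kHz mod fs = 5.04 kHz.
5.04 kHz ≤ fs/2 = 17.89 kHz, appears at 5.04 kHz.
40.82 kHz and 76.6 kHz both map to 5.04 kHz.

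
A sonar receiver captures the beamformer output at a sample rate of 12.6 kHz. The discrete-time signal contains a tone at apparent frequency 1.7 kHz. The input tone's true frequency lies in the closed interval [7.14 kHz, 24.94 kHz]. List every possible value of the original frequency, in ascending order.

Frequencies that alias to 1.7 kHz are k·fs ± 1.7 kHz for integer k ≥ 0.
k=0: 1.7 kHz.
k=1: 10.9 kHz, 14.3 kHz.
k=2: 23.5 kHz, 26.9 kHz.
k=3: 36.1 kHz, 39.5 kHz.
Within [7.14 kHz, 24.94 kHz]: 10.9 kHz, 14.3 kHz, 23.5 kHz.

10.9 kHz, 14.3 kHz, 23.5 kHz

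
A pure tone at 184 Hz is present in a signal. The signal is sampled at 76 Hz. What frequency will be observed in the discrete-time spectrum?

184 Hz mod fs = 32 Hz.
32 Hz ≤ fs/2 = 38 Hz, appears at 32 Hz.

32 Hz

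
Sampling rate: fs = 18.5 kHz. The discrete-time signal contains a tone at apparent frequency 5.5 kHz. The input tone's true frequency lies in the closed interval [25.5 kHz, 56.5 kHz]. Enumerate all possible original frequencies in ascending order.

31.5 kHz, 42.5 kHz, 50 kHz

Frequencies that alias to 5.5 kHz are k·fs ± 5.5 kHz for integer k ≥ 0.
k=0: 5.5 kHz.
k=1: 13 kHz, 24 kHz.
k=2: 31.5 kHz, 42.5 kHz.
k=3: 50 kHz, 61 kHz.
k=4: 68.5 kHz, 79.5 kHz.
Within [25.5 kHz, 56.5 kHz]: 31.5 kHz, 42.5 kHz, 50 kHz.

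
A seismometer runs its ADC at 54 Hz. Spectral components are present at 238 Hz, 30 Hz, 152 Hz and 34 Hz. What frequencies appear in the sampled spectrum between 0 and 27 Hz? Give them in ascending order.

fs/2 = 27 Hz.
238 Hz mod fs = 22 Hz.
22 Hz ≤ fs/2 = 27 Hz, appears at 22 Hz.
30 Hz > fs/2 = 27 Hz, folds to fs − 30 Hz = 24 Hz.
152 Hz mod fs = 44 Hz.
44 Hz > fs/2 = 27 Hz, folds to fs − 44 Hz = 10 Hz.
34 Hz > fs/2 = 27 Hz, folds to fs − 34 Hz = 20 Hz.
Distinct values: {10 Hz, 20 Hz, 22 Hz, 24 Hz}.

10 Hz, 20 Hz, 22 Hz, 24 Hz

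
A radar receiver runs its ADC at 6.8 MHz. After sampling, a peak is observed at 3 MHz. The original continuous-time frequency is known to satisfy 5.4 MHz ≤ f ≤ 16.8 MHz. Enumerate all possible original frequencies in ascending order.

9.8 MHz, 10.6 MHz, 16.6 MHz

Frequencies that alias to 3 MHz are k·fs ± 3 MHz for integer k ≥ 0.
k=0: 3 MHz.
k=1: 3.8 MHz, 9.8 MHz.
k=2: 10.6 MHz, 16.6 MHz.
k=3: 17.4 MHz, 23.4 MHz.
Within [5.4 MHz, 16.8 MHz]: 9.8 MHz, 10.6 MHz, 16.6 MHz.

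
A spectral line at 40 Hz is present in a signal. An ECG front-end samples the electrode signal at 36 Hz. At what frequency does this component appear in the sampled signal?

4 Hz

40 Hz mod fs = 4 Hz.
4 Hz ≤ fs/2 = 18 Hz, appears at 4 Hz.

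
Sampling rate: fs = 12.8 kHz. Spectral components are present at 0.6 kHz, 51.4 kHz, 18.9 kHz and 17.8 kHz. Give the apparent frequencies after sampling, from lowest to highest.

fs/2 = 6.4 kHz.
0.6 kHz ≤ fs/2 = 6.4 kHz, passes unchanged.
51.4 kHz mod fs = 0.2 kHz.
0.2 kHz ≤ fs/2 = 6.4 kHz, appears at 0.2 kHz.
18.9 kHz mod fs = 6.1 kHz.
6.1 kHz ≤ fs/2 = 6.4 kHz, appears at 6.1 kHz.
17.8 kHz mod fs = 5 kHz.
5 kHz ≤ fs/2 = 6.4 kHz, appears at 5 kHz.
Distinct values: {0.2 kHz, 0.6 kHz, 5 kHz, 6.1 kHz}.

0.2 kHz, 0.6 kHz, 5 kHz, 6.1 kHz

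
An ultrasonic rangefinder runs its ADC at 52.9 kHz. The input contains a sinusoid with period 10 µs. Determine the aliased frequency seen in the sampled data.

5.8 kHz

T = 10 µs → f = 1/T = 100 kHz.
100 kHz mod fs = 47.1 kHz.
47.1 kHz > fs/2 = 26.45 kHz, folds to fs − 47.1 kHz = 5.8 kHz.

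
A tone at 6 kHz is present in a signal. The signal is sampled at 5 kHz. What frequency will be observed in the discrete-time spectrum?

1 kHz

6 kHz mod fs = 1 kHz.
1 kHz ≤ fs/2 = 2.5 kHz, appears at 1 kHz.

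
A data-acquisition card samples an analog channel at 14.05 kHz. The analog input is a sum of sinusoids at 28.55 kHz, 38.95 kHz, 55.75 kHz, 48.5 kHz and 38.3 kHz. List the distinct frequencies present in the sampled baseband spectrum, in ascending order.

0.45 kHz, 3.2 kHz, 3.85 kHz, 6.35 kHz

fs/2 = 7.025 kHz.
28.55 kHz mod fs = 0.45 kHz.
0.45 kHz ≤ fs/2 = 7.025 kHz, appears at 0.45 kHz.
38.95 kHz mod fs = 10.85 kHz.
10.85 kHz > fs/2 = 7.025 kHz, folds to fs − 10.85 kHz = 3.2 kHz.
55.75 kHz mod fs = 13.6 kHz.
13.6 kHz > fs/2 = 7.025 kHz, folds to fs − 13.6 kHz = 0.45 kHz.
48.5 kHz mod fs = 6.35 kHz.
6.35 kHz ≤ fs/2 = 7.025 kHz, appears at 6.35 kHz.
38.3 kHz mod fs = 10.2 kHz.
10.2 kHz > fs/2 = 7.025 kHz, folds to fs − 10.2 kHz = 3.85 kHz.
Distinct values: {0.45 kHz, 3.2 kHz, 3.85 kHz, 6.35 kHz}.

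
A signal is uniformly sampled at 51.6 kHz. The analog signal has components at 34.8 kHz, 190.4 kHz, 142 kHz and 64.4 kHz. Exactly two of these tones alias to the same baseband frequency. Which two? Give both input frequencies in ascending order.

64.4 kHz, 142 kHz

fs/2 = 25.8 kHz.
34.8 kHz > fs/2 = 25.8 kHz, folds to fs − 34.8 kHz = 16.8 kHz.
190.4 kHz mod fs = 35.6 kHz.
35.6 kHz > fs/2 = 25.8 kHz, folds to fs − 35.6 kHz = 16 kHz.
142 kHz mod fs = 38.8 kHz.
38.8 kHz > fs/2 = 25.8 kHz, folds to fs − 38.8 kHz = 12.8 kHz.
64.4 kHz mod fs = 12.8 kHz.
12.8 kHz ≤ fs/2 = 25.8 kHz, appears at 12.8 kHz.
64.4 kHz and 142 kHz both map to 12.8 kHz.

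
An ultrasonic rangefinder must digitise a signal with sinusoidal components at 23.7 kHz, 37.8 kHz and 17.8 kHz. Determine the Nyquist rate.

75.6 kHz

Highest-frequency component: 37.8 kHz.
Nyquist rate = 2 × 37.8 kHz = 75.6 kHz.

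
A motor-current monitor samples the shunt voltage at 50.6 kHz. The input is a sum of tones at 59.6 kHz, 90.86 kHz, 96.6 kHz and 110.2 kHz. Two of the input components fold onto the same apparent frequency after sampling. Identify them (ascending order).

fs/2 = 25.3 kHz.
59.6 kHz mod fs = 9 kHz.
9 kHz ≤ fs/2 = 25.3 kHz, appears at 9 kHz.
90.86 kHz mod fs = 40.26 kHz.
40.26 kHz > fs/2 = 25.3 kHz, folds to fs − 40.26 kHz = 10.34 kHz.
96.6 kHz mod fs = 46 kHz.
46 kHz > fs/2 = 25.3 kHz, folds to fs − 46 kHz = 4.6 kHz.
110.2 kHz mod fs = 9 kHz.
9 kHz ≤ fs/2 = 25.3 kHz, appears at 9 kHz.
59.6 kHz and 110.2 kHz both map to 9 kHz.

59.6 kHz, 110.2 kHz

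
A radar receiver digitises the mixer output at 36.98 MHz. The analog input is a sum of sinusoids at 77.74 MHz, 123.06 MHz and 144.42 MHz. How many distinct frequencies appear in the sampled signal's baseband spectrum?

3

fs/2 = 18.49 MHz.
77.74 MHz mod fs = 3.78 MHz.
3.78 MHz ≤ fs/2 = 18.49 MHz, appears at 3.78 MHz.
123.06 MHz mod fs = 12.12 MHz.
12.12 MHz ≤ fs/2 = 18.49 MHz, appears at 12.12 MHz.
144.42 MHz mod fs = 33.48 MHz.
33.48 MHz > fs/2 = 18.49 MHz, folds to fs − 33.48 MHz = 3.5 MHz.
Distinct values: {3.5 MHz, 3.78 MHz, 12.12 MHz} → 3.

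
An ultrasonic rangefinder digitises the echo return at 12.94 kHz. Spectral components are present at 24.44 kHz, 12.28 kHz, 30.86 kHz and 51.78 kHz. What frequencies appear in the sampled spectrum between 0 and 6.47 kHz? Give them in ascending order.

0.02 kHz, 0.66 kHz, 1.44 kHz, 4.98 kHz

fs/2 = 6.47 kHz.
24.44 kHz mod fs = 11.5 kHz.
11.5 kHz > fs/2 = 6.47 kHz, folds to fs − 11.5 kHz = 1.44 kHz.
12.28 kHz > fs/2 = 6.47 kHz, folds to fs − 12.28 kHz = 0.66 kHz.
30.86 kHz mod fs = 4.98 kHz.
4.98 kHz ≤ fs/2 = 6.47 kHz, appears at 4.98 kHz.
51.78 kHz mod fs = 0.02 kHz.
0.02 kHz ≤ fs/2 = 6.47 kHz, appears at 0.02 kHz.
Distinct values: {0.02 kHz, 0.66 kHz, 1.44 kHz, 4.98 kHz}.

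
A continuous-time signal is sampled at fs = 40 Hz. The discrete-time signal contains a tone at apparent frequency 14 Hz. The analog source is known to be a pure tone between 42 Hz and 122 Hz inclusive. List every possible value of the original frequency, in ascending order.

Frequencies that alias to 14 Hz are k·fs ± 14 Hz for integer k ≥ 0.
k=0: 14 Hz.
k=1: 26 Hz, 54 Hz.
k=2: 66 Hz, 94 Hz.
k=3: 106 Hz, 134 Hz.
k=4: 146 Hz, 174 Hz.
Within [42 Hz, 122 Hz]: 54 Hz, 66 Hz, 94 Hz, 106 Hz.

54 Hz, 66 Hz, 94 Hz, 106 Hz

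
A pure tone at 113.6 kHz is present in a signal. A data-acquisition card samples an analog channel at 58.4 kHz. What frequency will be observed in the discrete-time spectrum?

3.2 kHz

113.6 kHz mod fs = 55.2 kHz.
55.2 kHz > fs/2 = 29.2 kHz, folds to fs − 55.2 kHz = 3.2 kHz.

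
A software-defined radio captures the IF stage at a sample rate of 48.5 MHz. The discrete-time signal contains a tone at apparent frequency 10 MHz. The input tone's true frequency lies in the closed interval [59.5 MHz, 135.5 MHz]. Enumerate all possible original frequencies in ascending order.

87 MHz, 107 MHz, 135.5 MHz

Frequencies that alias to 10 MHz are k·fs ± 10 MHz for integer k ≥ 0.
k=0: 10 MHz.
k=1: 38.5 MHz, 58.5 MHz.
k=2: 87 MHz, 107 MHz.
k=3: 135.5 MHz, 155.5 MHz.
k=4: 184 MHz, 204 MHz.
Within [59.5 MHz, 135.5 MHz]: 87 MHz, 107 MHz, 135.5 MHz.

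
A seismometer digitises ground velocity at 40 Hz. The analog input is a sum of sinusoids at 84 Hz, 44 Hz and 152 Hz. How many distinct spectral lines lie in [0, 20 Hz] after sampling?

fs/2 = 20 Hz.
84 Hz mod fs = 4 Hz.
4 Hz ≤ fs/2 = 20 Hz, appears at 4 Hz.
44 Hz mod fs = 4 Hz.
4 Hz ≤ fs/2 = 20 Hz, appears at 4 Hz.
152 Hz mod fs = 32 Hz.
32 Hz > fs/2 = 20 Hz, folds to fs − 32 Hz = 8 Hz.
Distinct values: {4 Hz, 8 Hz} → 2.

2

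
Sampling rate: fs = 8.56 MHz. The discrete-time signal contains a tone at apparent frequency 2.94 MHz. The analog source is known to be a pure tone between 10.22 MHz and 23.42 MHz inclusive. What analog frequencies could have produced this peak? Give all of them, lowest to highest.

Frequencies that alias to 2.94 MHz are k·fs ± 2.94 MHz for integer k ≥ 0.
k=0: 2.94 MHz.
k=1: 5.62 MHz, 11.5 MHz.
k=2: 14.18 MHz, 20.06 MHz.
k=3: 22.74 MHz, 28.62 MHz.
k=4: 31.3 MHz, 37.18 MHz.
Within [10.22 MHz, 23.42 MHz]: 11.5 MHz, 14.18 MHz, 20.06 MHz, 22.74 MHz.

11.5 MHz, 14.18 MHz, 20.06 MHz, 22.74 MHz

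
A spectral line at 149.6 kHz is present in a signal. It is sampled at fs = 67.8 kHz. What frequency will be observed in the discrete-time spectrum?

14 kHz

149.6 kHz mod fs = 14 kHz.
14 kHz ≤ fs/2 = 33.9 kHz, appears at 14 kHz.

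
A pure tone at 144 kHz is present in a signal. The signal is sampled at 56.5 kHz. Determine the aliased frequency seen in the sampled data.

144 kHz mod fs = 31 kHz.
31 kHz > fs/2 = 28.25 kHz, folds to fs − 31 kHz = 25.5 kHz.

25.5 kHz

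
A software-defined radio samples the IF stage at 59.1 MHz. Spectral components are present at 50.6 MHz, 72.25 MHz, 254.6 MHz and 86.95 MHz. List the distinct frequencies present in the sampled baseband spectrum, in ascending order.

8.5 MHz, 13.15 MHz, 18.2 MHz, 27.85 MHz

fs/2 = 29.55 MHz.
50.6 MHz > fs/2 = 29.55 MHz, folds to fs − 50.6 MHz = 8.5 MHz.
72.25 MHz mod fs = 13.15 MHz.
13.15 MHz ≤ fs/2 = 29.55 MHz, appears at 13.15 MHz.
254.6 MHz mod fs = 18.2 MHz.
18.2 MHz ≤ fs/2 = 29.55 MHz, appears at 18.2 MHz.
86.95 MHz mod fs = 27.85 MHz.
27.85 MHz ≤ fs/2 = 29.55 MHz, appears at 27.85 MHz.
Distinct values: {8.5 MHz, 13.15 MHz, 18.2 MHz, 27.85 MHz}.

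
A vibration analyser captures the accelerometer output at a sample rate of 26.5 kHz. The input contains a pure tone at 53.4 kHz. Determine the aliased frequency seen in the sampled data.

0.4 kHz

53.4 kHz mod fs = 0.4 kHz.
0.4 kHz ≤ fs/2 = 13.25 kHz, appears at 0.4 kHz.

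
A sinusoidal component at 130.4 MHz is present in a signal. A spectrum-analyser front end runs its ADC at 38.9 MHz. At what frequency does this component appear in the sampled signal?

13.7 MHz

130.4 MHz mod fs = 13.7 MHz.
13.7 MHz ≤ fs/2 = 19.45 MHz, appears at 13.7 MHz.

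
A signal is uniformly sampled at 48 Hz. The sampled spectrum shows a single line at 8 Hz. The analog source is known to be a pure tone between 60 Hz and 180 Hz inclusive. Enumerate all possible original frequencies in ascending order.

Frequencies that alias to 8 Hz are k·fs ± 8 Hz for integer k ≥ 0.
k=0: 8 Hz.
k=1: 40 Hz, 56 Hz.
k=2: 88 Hz, 104 Hz.
k=3: 136 Hz, 152 Hz.
k=4: 184 Hz, 200 Hz.
Within [60 Hz, 180 Hz]: 88 Hz, 104 Hz, 136 Hz, 152 Hz.

88 Hz, 104 Hz, 136 Hz, 152 Hz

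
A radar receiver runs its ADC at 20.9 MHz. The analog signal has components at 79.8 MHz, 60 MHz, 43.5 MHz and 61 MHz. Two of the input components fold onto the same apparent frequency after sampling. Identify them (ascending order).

fs/2 = 10.45 MHz.
79.8 MHz mod fs = 17.1 MHz.
17.1 MHz > fs/2 = 10.45 MHz, folds to fs − 17.1 MHz = 3.8 MHz.
60 MHz mod fs = 18.2 MHz.
18.2 MHz > fs/2 = 10.45 MHz, folds to fs − 18.2 MHz = 2.7 MHz.
43.5 MHz mod fs = 1.7 MHz.
1.7 MHz ≤ fs/2 = 10.45 MHz, appears at 1.7 MHz.
61 MHz mod fs = 19.2 MHz.
19.2 MHz > fs/2 = 10.45 MHz, folds to fs − 19.2 MHz = 1.7 MHz.
43.5 MHz and 61 MHz both map to 1.7 MHz.

43.5 MHz, 61 MHz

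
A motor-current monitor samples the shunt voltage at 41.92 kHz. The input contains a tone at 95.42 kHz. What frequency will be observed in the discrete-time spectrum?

95.42 kHz mod fs = 11.58 kHz.
11.58 kHz ≤ fs/2 = 20.96 kHz, appears at 11.58 kHz.

11.58 kHz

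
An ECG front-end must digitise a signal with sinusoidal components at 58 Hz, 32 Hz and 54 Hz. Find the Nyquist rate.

Highest-frequency component: 58 Hz.
Nyquist rate = 2 × 58 Hz = 116 Hz.

116 Hz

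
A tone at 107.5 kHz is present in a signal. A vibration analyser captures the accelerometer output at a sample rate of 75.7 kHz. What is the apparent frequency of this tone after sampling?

107.5 kHz mod fs = 31.8 kHz.
31.8 kHz ≤ fs/2 = 37.85 kHz, appears at 31.8 kHz.

31.8 kHz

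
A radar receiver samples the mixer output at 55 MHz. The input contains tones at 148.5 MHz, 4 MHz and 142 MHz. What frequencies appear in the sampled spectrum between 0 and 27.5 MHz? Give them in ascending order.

4 MHz, 16.5 MHz, 23 MHz

fs/2 = 27.5 MHz.
148.5 MHz mod fs = 38.5 MHz.
38.5 MHz > fs/2 = 27.5 MHz, folds to fs − 38.5 MHz = 16.5 MHz.
4 MHz ≤ fs/2 = 27.5 MHz, passes unchanged.
142 MHz mod fs = 32 MHz.
32 MHz > fs/2 = 27.5 MHz, folds to fs − 32 MHz = 23 MHz.
Distinct values: {4 MHz, 16.5 MHz, 23 MHz}.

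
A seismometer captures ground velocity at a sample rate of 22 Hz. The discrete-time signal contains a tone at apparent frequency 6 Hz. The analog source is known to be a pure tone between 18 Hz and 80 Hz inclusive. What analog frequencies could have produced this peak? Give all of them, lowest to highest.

Frequencies that alias to 6 Hz are k·fs ± 6 Hz for integer k ≥ 0.
k=0: 6 Hz.
k=1: 16 Hz, 28 Hz.
k=2: 38 Hz, 50 Hz.
k=3: 60 Hz, 72 Hz.
k=4: 82 Hz, 94 Hz.
Within [18 Hz, 80 Hz]: 28 Hz, 38 Hz, 50 Hz, 60 Hz, 72 Hz.

28 Hz, 38 Hz, 50 Hz, 60 Hz, 72 Hz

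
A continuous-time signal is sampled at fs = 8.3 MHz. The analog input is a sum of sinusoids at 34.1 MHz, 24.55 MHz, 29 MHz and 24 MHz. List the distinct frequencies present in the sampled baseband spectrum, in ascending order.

0.35 MHz, 0.9 MHz, 4.1 MHz

fs/2 = 4.15 MHz.
34.1 MHz mod fs = 0.9 MHz.
0.9 MHz ≤ fs/2 = 4.15 MHz, appears at 0.9 MHz.
24.55 MHz mod fs = 7.95 MHz.
7.95 MHz > fs/2 = 4.15 MHz, folds to fs − 7.95 MHz = 0.35 MHz.
29 MHz mod fs = 4.1 MHz.
4.1 MHz ≤ fs/2 = 4.15 MHz, appears at 4.1 MHz.
24 MHz mod fs = 7.4 MHz.
7.4 MHz > fs/2 = 4.15 MHz, folds to fs − 7.4 MHz = 0.9 MHz.
Distinct values: {0.35 MHz, 0.9 MHz, 4.1 MHz}.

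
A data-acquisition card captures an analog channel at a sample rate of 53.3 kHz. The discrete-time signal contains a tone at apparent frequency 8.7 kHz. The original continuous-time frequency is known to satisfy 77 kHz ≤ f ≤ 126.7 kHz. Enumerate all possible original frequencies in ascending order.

97.9 kHz, 115.3 kHz

Frequencies that alias to 8.7 kHz are k·fs ± 8.7 kHz for integer k ≥ 0.
k=0: 8.7 kHz.
k=1: 44.6 kHz, 62 kHz.
k=2: 97.9 kHz, 115.3 kHz.
k=3: 151.2 kHz, 168.6 kHz.
Within [77 kHz, 126.7 kHz]: 97.9 kHz, 115.3 kHz.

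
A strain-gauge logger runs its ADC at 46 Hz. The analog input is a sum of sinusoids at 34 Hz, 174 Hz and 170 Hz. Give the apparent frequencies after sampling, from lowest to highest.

10 Hz, 12 Hz, 14 Hz

fs/2 = 23 Hz.
34 Hz > fs/2 = 23 Hz, folds to fs − 34 Hz = 12 Hz.
174 Hz mod fs = 36 Hz.
36 Hz > fs/2 = 23 Hz, folds to fs − 36 Hz = 10 Hz.
170 Hz mod fs = 32 Hz.
32 Hz > fs/2 = 23 Hz, folds to fs − 32 Hz = 14 Hz.
Distinct values: {10 Hz, 12 Hz, 14 Hz}.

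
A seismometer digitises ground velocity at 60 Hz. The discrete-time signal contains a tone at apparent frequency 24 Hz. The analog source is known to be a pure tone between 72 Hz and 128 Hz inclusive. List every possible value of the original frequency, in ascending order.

84 Hz, 96 Hz

Frequencies that alias to 24 Hz are k·fs ± 24 Hz for integer k ≥ 0.
k=0: 24 Hz.
k=1: 36 Hz, 84 Hz.
k=2: 96 Hz, 144 Hz.
k=3: 156 Hz, 204 Hz.
Within [72 Hz, 128 Hz]: 84 Hz, 96 Hz.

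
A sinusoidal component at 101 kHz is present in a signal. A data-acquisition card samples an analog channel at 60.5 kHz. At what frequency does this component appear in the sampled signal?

20 kHz

101 kHz mod fs = 40.5 kHz.
40.5 kHz > fs/2 = 30.25 kHz, folds to fs − 40.5 kHz = 20 kHz.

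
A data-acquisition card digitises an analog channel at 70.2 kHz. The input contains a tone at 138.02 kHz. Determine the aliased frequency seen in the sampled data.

2.38 kHz

138.02 kHz mod fs = 67.82 kHz.
67.82 kHz > fs/2 = 35.1 kHz, folds to fs − 67.82 kHz = 2.38 kHz.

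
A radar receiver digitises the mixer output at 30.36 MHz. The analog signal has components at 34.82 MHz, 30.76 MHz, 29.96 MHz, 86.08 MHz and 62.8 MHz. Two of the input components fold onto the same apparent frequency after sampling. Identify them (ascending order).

fs/2 = 15.18 MHz.
34.82 MHz mod fs = 4.46 MHz.
4.46 MHz ≤ fs/2 = 15.18 MHz, appears at 4.46 MHz.
30.76 MHz mod fs = 0.4 MHz.
0.4 MHz ≤ fs/2 = 15.18 MHz, appears at 0.4 MHz.
29.96 MHz > fs/2 = 15.18 MHz, folds to fs − 29.96 MHz = 0.4 MHz.
86.08 MHz mod fs = 25.36 MHz.
25.36 MHz > fs/2 = 15.18 MHz, folds to fs − 25.36 MHz = 5 MHz.
62.8 MHz mod fs = 2.08 MHz.
2.08 MHz ≤ fs/2 = 15.18 MHz, appears at 2.08 MHz.
29.96 MHz and 30.76 MHz both map to 0.4 MHz.

29.96 MHz, 30.76 MHz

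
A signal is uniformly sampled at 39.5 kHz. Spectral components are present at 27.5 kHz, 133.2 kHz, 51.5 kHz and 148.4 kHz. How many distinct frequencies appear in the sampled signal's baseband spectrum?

3

fs/2 = 19.75 kHz.
27.5 kHz > fs/2 = 19.75 kHz, folds to fs − 27.5 kHz = 12 kHz.
133.2 kHz mod fs = 14.7 kHz.
14.7 kHz ≤ fs/2 = 19.75 kHz, appears at 14.7 kHz.
51.5 kHz mod fs = 12 kHz.
12 kHz ≤ fs/2 = 19.75 kHz, appears at 12 kHz.
148.4 kHz mod fs = 29.9 kHz.
29.9 kHz > fs/2 = 19.75 kHz, folds to fs − 29.9 kHz = 9.6 kHz.
Distinct values: {9.6 kHz, 12 kHz, 14.7 kHz} → 3.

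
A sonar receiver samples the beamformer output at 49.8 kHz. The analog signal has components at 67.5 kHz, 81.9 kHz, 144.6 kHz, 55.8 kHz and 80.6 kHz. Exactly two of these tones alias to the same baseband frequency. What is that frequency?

fs/2 = 24.9 kHz.
67.5 kHz mod fs = 17.7 kHz.
17.7 kHz ≤ fs/2 = 24.9 kHz, appears at 17.7 kHz.
81.9 kHz mod fs = 32.1 kHz.
32.1 kHz > fs/2 = 24.9 kHz, folds to fs − 32.1 kHz = 17.7 kHz.
144.6 kHz mod fs = 45 kHz.
45 kHz > fs/2 = 24.9 kHz, folds to fs − 45 kHz = 4.8 kHz.
55.8 kHz mod fs = 6 kHz.
6 kHz ≤ fs/2 = 24.9 kHz, appears at 6 kHz.
80.6 kHz mod fs = 30.8 kHz.
30.8 kHz > fs/2 = 24.9 kHz, folds to fs − 30.8 kHz = 19 kHz.
67.5 kHz and 81.9 kHz both map to 17.7 kHz.

17.7 kHz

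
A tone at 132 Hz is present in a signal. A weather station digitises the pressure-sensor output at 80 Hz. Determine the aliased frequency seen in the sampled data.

28 Hz

132 Hz mod fs = 52 Hz.
52 Hz > fs/2 = 40 Hz, folds to fs − 52 Hz = 28 Hz.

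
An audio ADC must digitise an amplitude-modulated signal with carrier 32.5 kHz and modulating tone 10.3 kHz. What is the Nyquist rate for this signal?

AM sidebands sit at fc ± fm = 22.2 kHz and 42.8 kHz.
Highest-frequency component: 42.8 kHz.
Nyquist rate = 2 × 42.8 kHz = 85.6 kHz.

85.6 kHz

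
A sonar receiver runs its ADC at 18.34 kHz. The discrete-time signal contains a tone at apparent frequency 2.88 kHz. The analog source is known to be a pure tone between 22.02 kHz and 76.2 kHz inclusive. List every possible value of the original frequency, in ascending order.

Frequencies that alias to 2.88 kHz are k·fs ± 2.88 kHz for integer k ≥ 0.
k=0: 2.88 kHz.
k=1: 15.46 kHz, 21.22 kHz.
k=2: 33.8 kHz, 39.56 kHz.
k=3: 52.14 kHz, 57.9 kHz.
k=4: 70.48 kHz, 76.24 kHz.
k=5: 88.82 kHz, 94.58 kHz.
Within [22.02 kHz, 76.2 kHz]: 33.8 kHz, 39.56 kHz, 52.14 kHz, 57.9 kHz, 70.48 kHz.

33.8 kHz, 39.56 kHz, 52.14 kHz, 57.9 kHz, 70.48 kHz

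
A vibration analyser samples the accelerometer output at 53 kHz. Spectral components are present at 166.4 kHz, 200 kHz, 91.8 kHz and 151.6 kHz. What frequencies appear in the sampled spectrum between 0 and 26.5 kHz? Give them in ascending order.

fs/2 = 26.5 kHz.
166.4 kHz mod fs = 7.4 kHz.
7.4 kHz ≤ fs/2 = 26.5 kHz, appears at 7.4 kHz.
200 kHz mod fs = 41 kHz.
41 kHz > fs/2 = 26.5 kHz, folds to fs − 41 kHz = 12 kHz.
91.8 kHz mod fs = 38.8 kHz.
38.8 kHz > fs/2 = 26.5 kHz, folds to fs − 38.8 kHz = 14.2 kHz.
151.6 kHz mod fs = 45.6 kHz.
45.6 kHz > fs/2 = 26.5 kHz, folds to fs − 45.6 kHz = 7.4 kHz.
Distinct values: {7.4 kHz, 12 kHz, 14.2 kHz}.

7.4 kHz, 12 kHz, 14.2 kHz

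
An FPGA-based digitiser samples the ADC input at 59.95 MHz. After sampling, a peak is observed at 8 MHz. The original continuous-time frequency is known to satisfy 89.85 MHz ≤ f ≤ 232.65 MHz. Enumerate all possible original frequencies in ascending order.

111.9 MHz, 127.9 MHz, 171.85 MHz, 187.85 MHz, 231.8 MHz

Frequencies that alias to 8 MHz are k·fs ± 8 MHz for integer k ≥ 0.
k=0: 8 MHz.
k=1: 51.95 MHz, 67.95 MHz.
k=2: 111.9 MHz, 127.9 MHz.
k=3: 171.85 MHz, 187.85 MHz.
k=4: 231.8 MHz, 247.8 MHz.
k=5: 291.75 MHz, 307.75 MHz.
Within [89.85 MHz, 232.65 MHz]: 111.9 MHz, 127.9 MHz, 171.85 MHz, 187.85 MHz, 231.8 MHz.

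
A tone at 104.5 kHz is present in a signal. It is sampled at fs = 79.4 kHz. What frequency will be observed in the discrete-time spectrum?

104.5 kHz mod fs = 25.1 kHz.
25.1 kHz ≤ fs/2 = 39.7 kHz, appears at 25.1 kHz.

25.1 kHz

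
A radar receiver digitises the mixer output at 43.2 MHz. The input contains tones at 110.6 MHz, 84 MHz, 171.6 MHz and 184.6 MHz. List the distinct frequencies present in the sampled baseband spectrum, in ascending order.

1.2 MHz, 2.4 MHz, 11.8 MHz, 19 MHz

fs/2 = 21.6 MHz.
110.6 MHz mod fs = 24.2 MHz.
24.2 MHz > fs/2 = 21.6 MHz, folds to fs − 24.2 MHz = 19 MHz.
84 MHz mod fs = 40.8 MHz.
40.8 MHz > fs/2 = 21.6 MHz, folds to fs − 40.8 MHz = 2.4 MHz.
171.6 MHz mod fs = 42 MHz.
42 MHz > fs/2 = 21.6 MHz, folds to fs − 42 MHz = 1.2 MHz.
184.6 MHz mod fs = 11.8 MHz.
11.8 MHz ≤ fs/2 = 21.6 MHz, appears at 11.8 MHz.
Distinct values: {1.2 MHz, 2.4 MHz, 11.8 MHz, 19 MHz}.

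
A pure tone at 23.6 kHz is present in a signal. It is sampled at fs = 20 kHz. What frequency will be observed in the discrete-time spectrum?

23.6 kHz mod fs = 3.6 kHz.
3.6 kHz ≤ fs/2 = 10 kHz, appears at 3.6 kHz.

3.6 kHz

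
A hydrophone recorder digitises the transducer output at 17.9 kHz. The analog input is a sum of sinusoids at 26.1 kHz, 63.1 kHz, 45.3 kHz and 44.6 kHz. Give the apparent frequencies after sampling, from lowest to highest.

fs/2 = 8.95 kHz.
26.1 kHz mod fs = 8.2 kHz.
8.2 kHz ≤ fs/2 = 8.95 kHz, appears at 8.2 kHz.
63.1 kHz mod fs = 9.4 kHz.
9.4 kHz > fs/2 = 8.95 kHz, folds to fs − 9.4 kHz = 8.5 kHz.
45.3 kHz mod fs = 9.5 kHz.
9.5 kHz > fs/2 = 8.95 kHz, folds to fs − 9.5 kHz = 8.4 kHz.
44.6 kHz mod fs = 8.8 kHz.
8.8 kHz ≤ fs/2 = 8.95 kHz, appears at 8.8 kHz.
Distinct values: {8.2 kHz, 8.4 kHz, 8.5 kHz, 8.8 kHz}.

8.2 kHz, 8.4 kHz, 8.5 kHz, 8.8 kHz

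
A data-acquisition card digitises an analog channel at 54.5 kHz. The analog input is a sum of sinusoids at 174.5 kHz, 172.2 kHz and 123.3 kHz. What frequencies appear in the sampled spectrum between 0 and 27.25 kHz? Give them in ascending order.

fs/2 = 27.25 kHz.
174.5 kHz mod fs = 11 kHz.
11 kHz ≤ fs/2 = 27.25 kHz, appears at 11 kHz.
172.2 kHz mod fs = 8.7 kHz.
8.7 kHz ≤ fs/2 = 27.25 kHz, appears at 8.7 kHz.
123.3 kHz mod fs = 14.3 kHz.
14.3 kHz ≤ fs/2 = 27.25 kHz, appears at 14.3 kHz.
Distinct values: {8.7 kHz, 11 kHz, 14.3 kHz}.

8.7 kHz, 11 kHz, 14.3 kHz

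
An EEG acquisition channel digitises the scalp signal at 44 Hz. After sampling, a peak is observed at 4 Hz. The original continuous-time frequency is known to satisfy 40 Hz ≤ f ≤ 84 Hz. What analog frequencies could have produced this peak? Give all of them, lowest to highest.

Frequencies that alias to 4 Hz are k·fs ± 4 Hz for integer k ≥ 0.
k=0: 4 Hz.
k=1: 40 Hz, 48 Hz.
k=2: 84 Hz, 92 Hz.
k=3: 128 Hz, 136 Hz.
Within [40 Hz, 84 Hz]: 40 Hz, 48 Hz, 84 Hz.

40 Hz, 48 Hz, 84 Hz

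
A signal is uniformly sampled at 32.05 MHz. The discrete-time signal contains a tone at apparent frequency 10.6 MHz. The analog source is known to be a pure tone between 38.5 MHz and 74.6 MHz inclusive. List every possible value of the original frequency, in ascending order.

Frequencies that alias to 10.6 MHz are k·fs ± 10.6 MHz for integer k ≥ 0.
k=0: 10.6 MHz.
k=1: 21.45 MHz, 42.65 MHz.
k=2: 53.5 MHz, 74.7 MHz.
k=3: 85.55 MHz, 106.75 MHz.
Within [38.5 MHz, 74.6 MHz]: 42.65 MHz, 53.5 MHz.

42.65 MHz, 53.5 MHz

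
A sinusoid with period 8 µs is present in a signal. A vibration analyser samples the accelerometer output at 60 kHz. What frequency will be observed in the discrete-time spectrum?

5 kHz

T = 8 µs → f = 1/T = 125 kHz.
125 kHz mod fs = 5 kHz.
5 kHz ≤ fs/2 = 30 kHz, appears at 5 kHz.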